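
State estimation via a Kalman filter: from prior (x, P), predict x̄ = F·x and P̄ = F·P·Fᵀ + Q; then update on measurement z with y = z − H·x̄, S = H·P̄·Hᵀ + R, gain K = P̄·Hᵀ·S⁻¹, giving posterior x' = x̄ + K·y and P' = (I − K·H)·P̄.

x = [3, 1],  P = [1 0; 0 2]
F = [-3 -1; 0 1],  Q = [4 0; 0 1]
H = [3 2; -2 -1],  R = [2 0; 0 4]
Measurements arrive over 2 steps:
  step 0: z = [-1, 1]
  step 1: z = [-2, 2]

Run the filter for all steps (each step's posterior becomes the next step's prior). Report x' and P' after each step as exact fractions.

step 0: x' = [-235/217, 205/217], P' = [286/217 -388/217; -388/217 1828/651]
step 1: x' = [-43117/96482, -17095/48241], P' = [79793/96482 -52355/48241; -52355/48241 87366/48241]

step 0: x̄ = F·x = [-10, 1]
step 0: P̄ = F·P·Fᵀ + Q = [15 -2; -2 3]
step 0: y = z − H·x̄ = [27, -18]
step 0: S = H·P̄·Hᵀ + R = [125 -82; -82 59]
step 0: K = P̄·Hᵀ·S⁻¹ = [41/217 -46/217; 82/651 125/651]
step 0: x' = x̄ + K·y = [-235/217, 205/217]
step 0: P' = (I − K·H)·P̄ = [286/217 -388/217; -388/217 1828/651]
step 1: x̄ = F·x = [500/217, 205/217]
step 1: P̄ = F·P·Fᵀ + Q = [5170/651 1664/651; 1664/651 2479/651]
step 1: y = z − H·x̄ = [-2344/217, 1639/217]
step 1: S = H·P̄·Hᵀ + R = [77716/651 -47626/651; -47626/651 32419/651]
step 1: K = P̄·Hᵀ·S⁻¹ = [29959/192964 -13719/96482; 17667/96482 4336/48241]
step 1: x' = x̄ + K·y = [-43117/96482, -17095/48241]
step 1: P' = (I − K·H)·P̄ = [79793/96482 -52355/48241; -52355/48241 87366/48241]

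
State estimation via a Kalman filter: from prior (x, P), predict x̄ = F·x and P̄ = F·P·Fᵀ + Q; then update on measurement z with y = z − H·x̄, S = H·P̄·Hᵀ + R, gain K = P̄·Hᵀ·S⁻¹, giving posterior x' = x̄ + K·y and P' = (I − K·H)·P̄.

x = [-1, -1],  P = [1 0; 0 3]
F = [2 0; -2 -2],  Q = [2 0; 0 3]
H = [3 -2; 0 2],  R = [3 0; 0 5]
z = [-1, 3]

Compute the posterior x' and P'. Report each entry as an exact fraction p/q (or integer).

x' = [24/59, 76/59]
P' = [3226/4661 2880/4661; 2880/4661 4695/4661]

x̄ = F·x = [-2, 4]
P̄ = F·P·Fᵀ + Q = [6 -4; -4 19]
y = z − H·x̄ = [13, -5]
S = H·P̄·Hᵀ + R = [181 -100; -100 81]
K = P̄·Hᵀ·S⁻¹ = [1306/4661 1152/4661; -250/4661 1878/4661]
x' = x̄ + K·y = [24/59, 76/59]
P' = (I − K·H)·P̄ = [3226/4661 2880/4661; 2880/4661 4695/4661]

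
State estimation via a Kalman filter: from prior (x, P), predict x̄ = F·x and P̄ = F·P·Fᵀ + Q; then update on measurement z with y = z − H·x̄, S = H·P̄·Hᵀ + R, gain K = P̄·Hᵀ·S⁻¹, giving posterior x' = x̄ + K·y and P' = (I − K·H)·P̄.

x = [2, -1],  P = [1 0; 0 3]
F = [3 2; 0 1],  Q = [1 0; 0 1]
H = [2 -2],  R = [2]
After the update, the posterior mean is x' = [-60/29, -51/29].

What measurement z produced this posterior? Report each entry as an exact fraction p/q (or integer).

z = [-1]

x̄ = F·x = [4, -1]
P̄ = F·P·Fᵀ + Q = [22 6; 6 4]
S = H·P̄·Hᵀ + R = [58]
K = P̄·Hᵀ·S⁻¹ = [16/29; 2/29]
x' − x̄ = [-176/29, -22/29] = K·y
y = (KᵀK)⁻¹·Kᵀ·(x' − x̄) = [-11]
z = y + H·x̄ = [-11] + [10] = [-1]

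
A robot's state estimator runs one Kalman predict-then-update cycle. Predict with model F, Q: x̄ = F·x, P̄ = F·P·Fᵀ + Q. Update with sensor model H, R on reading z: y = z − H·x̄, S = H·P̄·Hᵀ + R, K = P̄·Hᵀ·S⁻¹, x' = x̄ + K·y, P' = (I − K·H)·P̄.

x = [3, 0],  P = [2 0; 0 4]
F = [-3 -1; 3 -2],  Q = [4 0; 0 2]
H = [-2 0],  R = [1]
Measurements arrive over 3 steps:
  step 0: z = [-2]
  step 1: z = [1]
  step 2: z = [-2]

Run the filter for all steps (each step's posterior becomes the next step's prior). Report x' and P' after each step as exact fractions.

step 0: x̄ = F·x = [-9, 9]
step 0: P̄ = F·P·Fᵀ + Q = [26 -10; -10 36]
step 0: y = z − H·x̄ = [-20]
step 0: S = H·P̄·Hᵀ + R = [105]
step 0: K = P̄·Hᵀ·S⁻¹ = [-52/105; 4/21]
step 0: x' = x̄ + K·y = [19/21, 109/21]
step 0: P' = (I − K·H)·P̄ = [26/105 -2/21; -2/21 676/21]
step 1: x̄ = F·x = [-166/21, -23/3]
step 1: P̄ = F·P·Fᵀ + Q = [3974/105 928/15; 928/15 2012/15]
step 1: y = z − H·x̄ = [-311/21]
step 1: S = H·P̄·Hᵀ + R = [16001/105]
step 1: K = P̄·Hᵀ·S⁻¹ = [-7948/16001; -12992/16001]
step 1: x' = x̄ + K·y = [-8778/16001, 69731/16001]
step 1: P' = (I − K·H)·P̄ = [3974/16001 6496/16001; 6496/16001 538724/16001]
step 2: x̄ = F·x = [-43397/16001, -165796/16001]
step 2: P̄ = F·P·Fᵀ + Q = [677470/16001 1061170/16001; 1061170/16001 2144712/16001]
step 2: y = z − H·x̄ = [-118796/16001]
step 2: S = H·P̄·Hᵀ + R = [2725881/16001]
step 2: K = P̄·Hᵀ·S⁻¹ = [-1354940/2725881; -2122340/2725881]
step 2: x' = x̄ + K·y = [2666483/2725881, -12487636/2725881]
step 2: P' = (I − K·H)·P̄ = [677470/2725881 1061170/2725881; 1061170/2725881 83863672/2725881]

step 0: x' = [19/21, 109/21], P' = [26/105 -2/21; -2/21 676/21]
step 1: x' = [-8778/16001, 69731/16001], P' = [3974/16001 6496/16001; 6496/16001 538724/16001]
step 2: x' = [2666483/2725881, -12487636/2725881], P' = [677470/2725881 1061170/2725881; 1061170/2725881 83863672/2725881]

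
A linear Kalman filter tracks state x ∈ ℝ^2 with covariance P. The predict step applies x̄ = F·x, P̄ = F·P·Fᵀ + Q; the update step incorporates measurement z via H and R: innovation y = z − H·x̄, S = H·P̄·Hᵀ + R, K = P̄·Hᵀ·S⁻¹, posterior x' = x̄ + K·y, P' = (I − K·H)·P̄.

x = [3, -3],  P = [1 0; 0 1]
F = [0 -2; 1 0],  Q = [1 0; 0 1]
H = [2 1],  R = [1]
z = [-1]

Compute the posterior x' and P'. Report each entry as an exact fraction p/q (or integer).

x̄ = F·x = [6, 3]
P̄ = F·P·Fᵀ + Q = [5 0; 0 2]
y = z − H·x̄ = [-16]
S = H·P̄·Hᵀ + R = [23]
K = P̄·Hᵀ·S⁻¹ = [10/23; 2/23]
x' = x̄ + K·y = [-22/23, 37/23]
P' = (I − K·H)·P̄ = [15/23 -20/23; -20/23 42/23]

x' = [-22/23, 37/23]
P' = [15/23 -20/23; -20/23 42/23]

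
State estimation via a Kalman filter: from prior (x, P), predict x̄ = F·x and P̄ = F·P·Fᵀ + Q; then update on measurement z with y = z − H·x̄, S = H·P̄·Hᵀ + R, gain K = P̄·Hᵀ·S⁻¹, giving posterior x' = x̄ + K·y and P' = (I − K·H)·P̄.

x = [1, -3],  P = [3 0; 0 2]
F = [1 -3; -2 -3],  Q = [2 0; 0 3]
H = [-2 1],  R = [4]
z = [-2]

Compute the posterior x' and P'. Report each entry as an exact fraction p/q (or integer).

x̄ = F·x = [10, 7]
P̄ = F·P·Fᵀ + Q = [23 12; 12 33]
y = z − H·x̄ = [11]
S = H·P̄·Hᵀ + R = [81]
K = P̄·Hᵀ·S⁻¹ = [-34/81; 1/9]
x' = x̄ + K·y = [436/81, 74/9]
P' = (I − K·H)·P̄ = [707/81 142/9; 142/9 32]

x' = [436/81, 74/9]
P' = [707/81 142/9; 142/9 32]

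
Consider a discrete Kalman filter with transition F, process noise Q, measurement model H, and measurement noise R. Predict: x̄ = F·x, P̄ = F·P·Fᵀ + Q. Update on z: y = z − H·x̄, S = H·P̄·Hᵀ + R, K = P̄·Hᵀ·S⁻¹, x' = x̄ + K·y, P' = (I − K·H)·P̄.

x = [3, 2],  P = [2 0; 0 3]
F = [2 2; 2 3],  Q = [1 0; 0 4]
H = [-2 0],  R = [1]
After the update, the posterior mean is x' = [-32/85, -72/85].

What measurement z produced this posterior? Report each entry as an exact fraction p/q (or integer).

x̄ = F·x = [10, 12]
P̄ = F·P·Fᵀ + Q = [21 26; 26 39]
S = H·P̄·Hᵀ + R = [85]
K = P̄·Hᵀ·S⁻¹ = [-42/85; -52/85]
x' − x̄ = [-882/85, -1092/85] = K·y
y = (KᵀK)⁻¹·Kᵀ·(x' − x̄) = [21]
z = y + H·x̄ = [21] + [-20] = [1]

z = [1]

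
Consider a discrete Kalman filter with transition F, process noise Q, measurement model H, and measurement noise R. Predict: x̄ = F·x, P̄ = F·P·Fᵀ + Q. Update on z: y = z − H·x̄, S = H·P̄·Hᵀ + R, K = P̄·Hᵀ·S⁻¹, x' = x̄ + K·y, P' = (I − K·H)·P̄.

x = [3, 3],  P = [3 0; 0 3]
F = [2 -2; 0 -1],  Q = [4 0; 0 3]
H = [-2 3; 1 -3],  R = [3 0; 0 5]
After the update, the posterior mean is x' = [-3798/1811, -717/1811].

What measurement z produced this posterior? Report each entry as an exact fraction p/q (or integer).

z = [3, -2]

x̄ = F·x = [0, -3]
P̄ = F·P·Fᵀ + Q = [28 6; 6 6]
S = H·P̄·Hᵀ + R = [97 -56; -56 51]
K = P̄·Hᵀ·S⁻¹ = [-1378/1811 -1158/1811; -366/1811 -828/1811]
x' − x̄ = [-3798/1811, 4716/1811] = K·y
y = (KᵀK)⁻¹·Kᵀ·(x' − x̄) = [12, -11]
z = y + H·x̄ = [12, -11] + [-9, 9] = [3, -2]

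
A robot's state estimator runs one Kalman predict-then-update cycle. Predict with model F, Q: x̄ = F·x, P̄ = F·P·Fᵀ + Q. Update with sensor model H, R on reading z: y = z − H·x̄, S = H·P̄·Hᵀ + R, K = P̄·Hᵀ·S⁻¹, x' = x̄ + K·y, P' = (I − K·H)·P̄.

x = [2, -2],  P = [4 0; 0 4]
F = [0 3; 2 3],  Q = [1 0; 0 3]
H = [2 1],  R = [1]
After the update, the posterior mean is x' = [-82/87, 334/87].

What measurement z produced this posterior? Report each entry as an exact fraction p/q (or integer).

z = [2]

x̄ = F·x = [-6, -2]
P̄ = F·P·Fᵀ + Q = [37 36; 36 55]
S = H·P̄·Hᵀ + R = [348]
K = P̄·Hᵀ·S⁻¹ = [55/174; 127/348]
x' − x̄ = [440/87, 508/87] = K·y
y = (KᵀK)⁻¹·Kᵀ·(x' − x̄) = [16]
z = y + H·x̄ = [16] + [-14] = [2]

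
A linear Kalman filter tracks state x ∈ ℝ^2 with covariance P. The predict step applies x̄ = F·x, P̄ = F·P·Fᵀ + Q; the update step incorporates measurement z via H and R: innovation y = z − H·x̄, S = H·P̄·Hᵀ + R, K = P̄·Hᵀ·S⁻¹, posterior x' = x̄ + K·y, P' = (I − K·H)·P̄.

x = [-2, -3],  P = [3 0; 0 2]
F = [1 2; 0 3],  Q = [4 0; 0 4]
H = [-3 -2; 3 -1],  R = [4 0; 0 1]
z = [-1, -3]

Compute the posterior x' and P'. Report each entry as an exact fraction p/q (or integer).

x' = [-3169/5259, 17801/15777]
P' = [172/1753 388/5259; 388/5259 8458/15777]

x̄ = F·x = [-8, -9]
P̄ = F·P·Fᵀ + Q = [15 12; 12 22]
y = z − H·x̄ = [-43, 12]
S = H·P̄·Hᵀ + R = [371 -127; -127 86]
K = P̄·Hᵀ·S⁻¹ = [-581/5259 1160/5259; -5102/15777 -4966/15777]
x' = x̄ + K·y = [-3169/5259, 17801/15777]
P' = (I − K·H)·P̄ = [172/1753 388/5259; 388/5259 8458/15777]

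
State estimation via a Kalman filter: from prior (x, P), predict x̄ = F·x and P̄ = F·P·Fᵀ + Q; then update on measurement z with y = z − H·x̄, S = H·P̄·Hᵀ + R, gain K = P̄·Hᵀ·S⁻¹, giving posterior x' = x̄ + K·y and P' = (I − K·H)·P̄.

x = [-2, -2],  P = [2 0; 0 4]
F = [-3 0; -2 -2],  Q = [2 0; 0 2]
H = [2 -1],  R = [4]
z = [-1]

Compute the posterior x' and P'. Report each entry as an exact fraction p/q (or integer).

x̄ = F·x = [6, 8]
P̄ = F·P·Fᵀ + Q = [20 12; 12 26]
y = z − H·x̄ = [-5]
S = H·P̄·Hᵀ + R = [62]
K = P̄·Hᵀ·S⁻¹ = [14/31; -1/31]
x' = x̄ + K·y = [116/31, 253/31]
P' = (I − K·H)·P̄ = [228/31 400/31; 400/31 804/31]

x' = [116/31, 253/31]
P' = [228/31 400/31; 400/31 804/31]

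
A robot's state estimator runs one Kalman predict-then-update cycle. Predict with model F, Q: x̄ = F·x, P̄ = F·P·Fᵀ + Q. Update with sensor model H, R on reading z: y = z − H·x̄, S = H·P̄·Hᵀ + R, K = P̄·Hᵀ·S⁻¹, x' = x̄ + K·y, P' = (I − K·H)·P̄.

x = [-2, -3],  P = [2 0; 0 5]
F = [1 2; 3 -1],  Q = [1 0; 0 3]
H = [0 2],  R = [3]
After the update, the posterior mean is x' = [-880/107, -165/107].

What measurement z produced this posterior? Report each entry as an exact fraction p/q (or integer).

z = [-3]

x̄ = F·x = [-8, -3]
P̄ = F·P·Fᵀ + Q = [23 -4; -4 26]
S = H·P̄·Hᵀ + R = [107]
K = P̄·Hᵀ·S⁻¹ = [-8/107; 52/107]
x' − x̄ = [-24/107, 156/107] = K·y
y = (KᵀK)⁻¹·Kᵀ·(x' − x̄) = [3]
z = y + H·x̄ = [3] + [-6] = [-3]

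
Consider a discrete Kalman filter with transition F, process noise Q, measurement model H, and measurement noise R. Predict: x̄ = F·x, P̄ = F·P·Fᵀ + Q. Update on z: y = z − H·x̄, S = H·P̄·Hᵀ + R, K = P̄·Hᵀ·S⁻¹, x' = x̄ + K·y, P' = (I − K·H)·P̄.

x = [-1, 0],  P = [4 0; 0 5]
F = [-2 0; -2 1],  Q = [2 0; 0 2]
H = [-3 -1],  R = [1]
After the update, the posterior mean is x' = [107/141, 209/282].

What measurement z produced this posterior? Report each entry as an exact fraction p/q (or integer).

z = [-3]

x̄ = F·x = [2, 2]
P̄ = F·P·Fᵀ + Q = [18 16; 16 23]
S = H·P̄·Hᵀ + R = [282]
K = P̄·Hᵀ·S⁻¹ = [-35/141; -71/282]
x' − x̄ = [-175/141, -355/282] = K·y
y = (KᵀK)⁻¹·Kᵀ·(x' − x̄) = [5]
z = y + H·x̄ = [5] + [-8] = [-3]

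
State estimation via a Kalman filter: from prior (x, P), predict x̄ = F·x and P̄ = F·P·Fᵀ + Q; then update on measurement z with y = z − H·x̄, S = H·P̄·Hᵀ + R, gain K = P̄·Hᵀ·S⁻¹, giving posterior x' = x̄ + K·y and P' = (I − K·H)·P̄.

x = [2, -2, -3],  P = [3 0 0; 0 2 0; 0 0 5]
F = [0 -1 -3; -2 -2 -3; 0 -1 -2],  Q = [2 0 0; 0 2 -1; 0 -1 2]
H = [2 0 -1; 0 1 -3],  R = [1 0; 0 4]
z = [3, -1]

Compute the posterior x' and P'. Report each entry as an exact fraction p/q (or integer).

x' = [863/404, 11379/5252, 6473/5252]
P' = [419/404 1527/404 585/404; 1527/404 109427/5252 35677/5252; 585/404 35677/5252 13795/5252]

x̄ = F·x = [11, 9, 8]
P̄ = F·P·Fᵀ + Q = [49 49 32; 49 67 33; 32 33 24]
y = z − H·x̄ = [-11, 14]
S = H·P̄·Hᵀ + R = [93 -55; -55 89]
K = P̄·Hᵀ·S⁻¹ = [253/404 -57/404; 4025/5252 599/5252; 1415/5252 -1427/5252]
x' = x̄ + K·y = [863/404, 11379/5252, 6473/5252]
P' = (I − K·H)·P̄ = [419/404 1527/404 585/404; 1527/404 109427/5252 35677/5252; 585/404 35677/5252 13795/5252]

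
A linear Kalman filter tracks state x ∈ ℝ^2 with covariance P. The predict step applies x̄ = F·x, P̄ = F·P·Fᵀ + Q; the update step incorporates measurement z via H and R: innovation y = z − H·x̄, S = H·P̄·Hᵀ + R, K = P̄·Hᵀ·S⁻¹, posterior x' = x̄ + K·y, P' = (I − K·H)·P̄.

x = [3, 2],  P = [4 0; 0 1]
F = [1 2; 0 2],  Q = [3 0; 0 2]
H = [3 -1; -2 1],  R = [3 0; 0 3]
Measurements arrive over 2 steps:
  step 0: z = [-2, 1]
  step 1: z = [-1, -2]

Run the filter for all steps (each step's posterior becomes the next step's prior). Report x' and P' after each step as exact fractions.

step 0: x' = [181/404, 479/202], P' = [399/404 393/202; 393/202 501/101]
step 1: x' = [12744/106133, 11522/106133], P' = [141093/106133 285714/106133; 285714/106133 694542/106133]

step 0: x̄ = F·x = [7, 4]
step 0: P̄ = F·P·Fᵀ + Q = [11 4; 4 6]
step 0: y = z − H·x̄ = [-19, 11]
step 0: S = H·P̄·Hᵀ + R = [84 -52; -52 37]
step 0: K = P̄·Hᵀ·S⁻¹ = [137/404 -1/101; 59/202 36/101]
step 0: x' = x̄ + K·y = [181/404, 479/202]
step 0: P' = (I − K·H)·P̄ = [399/404 393/202; 393/202 501/101]
step 1: x̄ = F·x = [2097/404, 479/101]
step 1: P̄ = F·P·Fᵀ + Q = [12771/404 2397/101; 2397/101 2206/101]
step 1: y = z − H·x̄ = [-4779/404, 735/202]
step 1: S = H·P̄·Hᵀ + R = [67447/404 -18755/202; -18755/202 5692/101]
step 1: K = P̄·Hᵀ·S⁻¹ = [45855/106133 1176/106133; 54200/106133 41038/106133]
step 1: x' = x̄ + K·y = [12744/106133, 11522/106133]
step 1: P' = (I − K·H)·P̄ = [141093/106133 285714/106133; 285714/106133 694542/106133]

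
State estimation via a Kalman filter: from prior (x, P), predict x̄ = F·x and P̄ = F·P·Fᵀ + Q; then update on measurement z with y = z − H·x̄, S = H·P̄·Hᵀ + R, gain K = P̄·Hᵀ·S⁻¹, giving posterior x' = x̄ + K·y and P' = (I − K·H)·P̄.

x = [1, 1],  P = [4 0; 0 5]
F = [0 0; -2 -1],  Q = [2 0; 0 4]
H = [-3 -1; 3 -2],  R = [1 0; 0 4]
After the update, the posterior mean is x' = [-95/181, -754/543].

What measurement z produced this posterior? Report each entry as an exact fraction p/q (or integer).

x̄ = F·x = [0, -3]
P̄ = F·P·Fᵀ + Q = [2 0; 0 25]
S = H·P̄·Hᵀ + R = [44 32; 32 122]
K = P̄·Hᵀ·S⁻¹ = [-77/362 19/181; -725/2172 -175/543]
x' − x̄ = [-95/181, 875/543] = K·y
y = (KᵀK)⁻¹·Kᵀ·(x' − x̄) = [0, -5]
z = y + H·x̄ = [0, -5] + [3, 6] = [3, 1]

z = [3, 1]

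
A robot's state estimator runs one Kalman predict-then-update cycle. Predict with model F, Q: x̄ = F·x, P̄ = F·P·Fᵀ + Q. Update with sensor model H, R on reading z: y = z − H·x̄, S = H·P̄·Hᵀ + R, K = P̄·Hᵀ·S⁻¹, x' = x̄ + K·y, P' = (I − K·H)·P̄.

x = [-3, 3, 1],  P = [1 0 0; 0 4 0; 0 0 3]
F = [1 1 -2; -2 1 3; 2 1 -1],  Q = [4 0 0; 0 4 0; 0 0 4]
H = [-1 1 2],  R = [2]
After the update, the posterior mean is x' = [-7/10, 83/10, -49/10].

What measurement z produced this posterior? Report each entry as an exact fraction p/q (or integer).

z = [-1]

x̄ = F·x = [-2, 12, -4]
P̄ = F·P·Fᵀ + Q = [21 -16 12; -16 39 -9; 12 -9 15]
S = H·P̄·Hᵀ + R = [70]
K = P̄·Hᵀ·S⁻¹ = [-13/70; 37/70; 9/70]
x' − x̄ = [13/10, -37/10, -9/10] = K·y
y = (KᵀK)⁻¹·Kᵀ·(x' − x̄) = [-7]
z = y + H·x̄ = [-7] + [6] = [-1]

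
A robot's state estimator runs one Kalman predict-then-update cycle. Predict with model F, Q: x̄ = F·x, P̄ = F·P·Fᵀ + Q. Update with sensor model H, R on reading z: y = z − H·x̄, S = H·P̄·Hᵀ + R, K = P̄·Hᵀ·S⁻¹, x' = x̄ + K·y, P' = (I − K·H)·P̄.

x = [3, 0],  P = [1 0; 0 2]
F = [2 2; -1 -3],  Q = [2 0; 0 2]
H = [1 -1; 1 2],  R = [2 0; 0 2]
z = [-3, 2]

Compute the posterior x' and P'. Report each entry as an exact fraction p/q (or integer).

x' = [-155/274, 445/274]
P' = [259/274 -63/274; -63/274 119/274]

x̄ = F·x = [6, -3]
P̄ = F·P·Fᵀ + Q = [14 -14; -14 21]
y = z − H·x̄ = [-12, 2]
S = H·P̄·Hᵀ + R = [65 -42; -42 44]
K = P̄·Hᵀ·S⁻¹ = [161/274 133/548; -91/274 175/548]
x' = x̄ + K·y = [-155/274, 445/274]
P' = (I − K·H)·P̄ = [259/274 -63/274; -63/274 119/274]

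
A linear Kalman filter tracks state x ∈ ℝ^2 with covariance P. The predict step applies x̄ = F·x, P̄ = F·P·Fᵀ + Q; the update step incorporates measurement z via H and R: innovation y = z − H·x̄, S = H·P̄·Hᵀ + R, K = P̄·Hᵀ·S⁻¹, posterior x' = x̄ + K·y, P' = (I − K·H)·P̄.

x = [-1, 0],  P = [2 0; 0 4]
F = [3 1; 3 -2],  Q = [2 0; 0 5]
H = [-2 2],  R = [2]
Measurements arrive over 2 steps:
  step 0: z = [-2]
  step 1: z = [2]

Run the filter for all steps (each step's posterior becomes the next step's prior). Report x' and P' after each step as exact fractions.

step 0: x̄ = F·x = [-3, -3]
step 0: P̄ = F·P·Fᵀ + Q = [24 10; 10 39]
step 0: y = z − H·x̄ = [-2]
step 0: S = H·P̄·Hᵀ + R = [174]
step 0: K = P̄·Hᵀ·S⁻¹ = [-14/87; 1/3]
step 0: x' = x̄ + K·y = [-233/87, -11/3]
step 0: P' = (I − K·H)·P̄ = [1696/87 58/3; 58/3 59/3]
step 1: x̄ = F·x = [-1018/87, -61/87]
step 1: P̄ = F·P·Fᵀ + Q = [27241/87 6796/87; 6796/87 2359/87]
step 1: y = z − H·x̄ = [-20]
step 1: S = H·P̄·Hᵀ + R = [738]
step 1: K = P̄·Hᵀ·S⁻¹ = [-235/369; -17/123]
step 1: x' = x̄ + K·y = [11086/10701, 2453/1189]
step 1: P' = (I − K·H)·P̄ = [147593/10701 15642/1189; 15642/1189 46433/3567]

step 0: x' = [-233/87, -11/3], P' = [1696/87 58/3; 58/3 59/3]
step 1: x' = [11086/10701, 2453/1189], P' = [147593/10701 15642/1189; 15642/1189 46433/3567]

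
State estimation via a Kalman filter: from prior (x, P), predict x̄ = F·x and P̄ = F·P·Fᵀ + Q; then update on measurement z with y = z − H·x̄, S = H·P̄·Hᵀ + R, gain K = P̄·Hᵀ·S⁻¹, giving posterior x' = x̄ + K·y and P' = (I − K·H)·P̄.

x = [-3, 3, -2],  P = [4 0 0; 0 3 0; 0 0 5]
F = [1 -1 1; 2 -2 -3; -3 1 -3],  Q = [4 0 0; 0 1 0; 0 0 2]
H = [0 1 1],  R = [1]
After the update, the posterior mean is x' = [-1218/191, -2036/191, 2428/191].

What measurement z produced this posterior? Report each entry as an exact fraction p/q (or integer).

z = [2]

x̄ = F·x = [-8, -6, 18]
P̄ = F·P·Fᵀ + Q = [16 -1 -30; -1 74 15; -30 15 86]
S = H·P̄·Hᵀ + R = [191]
K = P̄·Hᵀ·S⁻¹ = [-31/191; 89/191; 101/191]
x' − x̄ = [310/191, -890/191, -1010/191] = K·y
y = (KᵀK)⁻¹·Kᵀ·(x' − x̄) = [-10]
z = y + H·x̄ = [-10] + [12] = [2]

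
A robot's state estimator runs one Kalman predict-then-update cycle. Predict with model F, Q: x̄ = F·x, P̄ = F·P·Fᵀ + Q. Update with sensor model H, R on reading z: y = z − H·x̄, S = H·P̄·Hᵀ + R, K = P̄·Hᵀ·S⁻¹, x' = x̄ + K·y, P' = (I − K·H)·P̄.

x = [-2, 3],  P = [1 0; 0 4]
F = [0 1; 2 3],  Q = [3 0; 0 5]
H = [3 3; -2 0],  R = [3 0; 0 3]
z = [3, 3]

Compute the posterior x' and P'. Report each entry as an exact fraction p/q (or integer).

x̄ = F·x = [3, 5]
P̄ = F·P·Fᵀ + Q = [7 12; 12 45]
y = z − H·x̄ = [-21, 9]
S = H·P̄·Hᵀ + R = [687 -114; -114 31]
K = P̄·Hᵀ·S⁻¹ = [57/2767 -1040/2767; 855/2767 1002/2767]
x' = x̄ + K·y = [-2256/2767, 4898/2767]
P' = (I − K·H)·P̄ = [1560/2767 -1503/2767; -1503/2767 2358/2767]

x' = [-2256/2767, 4898/2767]
P' = [1560/2767 -1503/2767; -1503/2767 2358/2767]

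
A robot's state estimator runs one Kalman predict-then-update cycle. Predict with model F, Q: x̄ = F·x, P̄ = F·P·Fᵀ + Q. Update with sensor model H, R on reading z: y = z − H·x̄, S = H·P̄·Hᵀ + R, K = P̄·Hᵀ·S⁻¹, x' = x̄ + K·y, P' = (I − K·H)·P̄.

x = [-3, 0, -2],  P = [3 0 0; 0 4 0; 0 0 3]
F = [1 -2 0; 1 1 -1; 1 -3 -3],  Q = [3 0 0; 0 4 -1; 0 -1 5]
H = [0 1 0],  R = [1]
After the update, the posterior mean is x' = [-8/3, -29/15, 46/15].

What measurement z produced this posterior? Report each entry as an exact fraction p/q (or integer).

z = [-2]

x̄ = F·x = [-3, -1, 3]
P̄ = F·P·Fᵀ + Q = [22 -5 27; -5 14 -1; 27 -1 71]
S = H·P̄·Hᵀ + R = [15]
K = P̄·Hᵀ·S⁻¹ = [-1/3; 14/15; -1/15]
x' − x̄ = [1/3, -14/15, 1/15] = K·y
y = (KᵀK)⁻¹·Kᵀ·(x' − x̄) = [-1]
z = y + H·x̄ = [-1] + [-1] = [-2]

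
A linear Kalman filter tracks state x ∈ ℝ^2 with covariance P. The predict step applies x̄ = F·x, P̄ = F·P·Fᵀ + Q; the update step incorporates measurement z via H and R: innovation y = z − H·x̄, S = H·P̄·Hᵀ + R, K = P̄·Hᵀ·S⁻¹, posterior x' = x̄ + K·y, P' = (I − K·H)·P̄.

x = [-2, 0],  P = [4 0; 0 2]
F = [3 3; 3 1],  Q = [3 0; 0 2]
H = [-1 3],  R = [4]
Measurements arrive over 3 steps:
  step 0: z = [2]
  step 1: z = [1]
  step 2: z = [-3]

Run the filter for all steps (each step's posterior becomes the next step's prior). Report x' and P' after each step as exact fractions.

step 0: x' = [-48/169, 6/13], P' = [4872/169 132/13; 132/13 4]
step 1: x' = [414951/179617, 197580/179617], P' = [3938070/179617 1470126/179617; 1470126/179617 622050/179617]
step 2: x' = [-135969912/146260945, -187546173/146260945], P' = [3229072878/146260945 1205435862/146260945; 1205435862/146260945 509523578/146260945]

step 0: x̄ = F·x = [-6, -6]
step 0: P̄ = F·P·Fᵀ + Q = [57 42; 42 40]
step 0: y = z − H·x̄ = [14]
step 0: S = H·P̄·Hᵀ + R = [169]
step 0: K = P̄·Hᵀ·S⁻¹ = [69/169; 6/13]
step 0: x' = x̄ + K·y = [-48/169, 6/13]
step 0: P' = (I − K·H)·P̄ = [4872/169 132/13; 132/13 4]
step 1: x̄ = F·x = [90/169, -66/169]
step 1: P̄ = F·P·Fᵀ + Q = [81327/169 66468/169; 66468/169 55158/169]
step 1: y = z − H·x̄ = [457/169]
step 1: S = H·P̄·Hᵀ + R = [179617/169]
step 1: K = P̄·Hᵀ·S⁻¹ = [118077/179617; 99006/179617]
step 1: x' = x̄ + K·y = [414951/179617, 197580/179617]
step 1: P' = (I − K·H)·P̄ = [3938070/179617 1470126/179617; 1470126/179617 622050/179617]
step 2: x̄ = F·x = [1837593/179617, 1442433/179617]
step 2: P̄ = F·P·Fᵀ + Q = [68042199/179617 54950292/179617; 54950292/179617 45244670/179617]
step 2: y = z − H·x̄ = [-3028557/179617]
step 2: S = H·P̄·Hᵀ + R = [146260945/179617]
step 2: K = P̄·Hᵀ·S⁻¹ = [96808677/146260945; 80783718/146260945]
step 2: x' = x̄ + K·y = [-135969912/146260945, -187546173/146260945]
step 2: P' = (I − K·H)·P̄ = [3229072878/146260945 1205435862/146260945; 1205435862/146260945 509523578/146260945]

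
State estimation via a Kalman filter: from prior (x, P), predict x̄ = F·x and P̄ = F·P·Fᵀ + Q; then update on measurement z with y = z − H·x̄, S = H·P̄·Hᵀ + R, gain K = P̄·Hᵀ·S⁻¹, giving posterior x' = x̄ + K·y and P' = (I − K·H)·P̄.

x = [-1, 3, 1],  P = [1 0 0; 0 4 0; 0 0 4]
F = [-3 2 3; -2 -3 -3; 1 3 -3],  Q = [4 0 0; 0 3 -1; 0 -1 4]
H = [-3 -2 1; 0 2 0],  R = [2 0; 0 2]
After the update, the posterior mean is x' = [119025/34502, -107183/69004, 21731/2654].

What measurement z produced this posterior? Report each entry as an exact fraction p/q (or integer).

x̄ = F·x = [12, -10, 5]
P̄ = F·P·Fᵀ + Q = [65 -54 -15; -54 79 -3; -15 -3 77]
S = H·P̄·Hᵀ + R = [434 2; 2 318]
K = P̄·Hᵀ·S⁻¹ = [-8055/34502 -11667/34502; 1/69004 34285/69004; 783/2654 -55/2654]
x' − x̄ = [-294999/34502, 582857/69004, 8461/2654] = K·y
y = (KᵀK)⁻¹·Kᵀ·(x' − x̄) = [12, 17]
z = y + H·x̄ = [12, 17] + [-11, -20] = [1, -3]

z = [1, -3]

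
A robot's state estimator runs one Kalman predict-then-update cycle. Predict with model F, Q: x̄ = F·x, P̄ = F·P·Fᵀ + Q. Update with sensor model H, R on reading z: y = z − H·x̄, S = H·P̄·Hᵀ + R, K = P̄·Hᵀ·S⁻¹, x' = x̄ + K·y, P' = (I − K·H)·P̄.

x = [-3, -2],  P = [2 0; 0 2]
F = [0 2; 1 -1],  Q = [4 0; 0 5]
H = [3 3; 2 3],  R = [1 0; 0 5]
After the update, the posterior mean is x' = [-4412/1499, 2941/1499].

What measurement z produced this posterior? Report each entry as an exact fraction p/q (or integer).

x̄ = F·x = [-4, -1]
P̄ = F·P·Fᵀ + Q = [12 -4; -4 9]
S = H·P̄·Hᵀ + R = [118 93; 93 86]
K = P̄·Hᵀ·S⁻¹ = [948/1499 -816/1499; -477/1499 847/1499]
x' − x̄ = [1584/1499, 4440/1499] = K·y
y = (KᵀK)⁻¹·Kᵀ·(x' − x̄) = [12, 12]
z = y + H·x̄ = [12, 12] + [-15, -11] = [-3, 1]

z = [-3, 1]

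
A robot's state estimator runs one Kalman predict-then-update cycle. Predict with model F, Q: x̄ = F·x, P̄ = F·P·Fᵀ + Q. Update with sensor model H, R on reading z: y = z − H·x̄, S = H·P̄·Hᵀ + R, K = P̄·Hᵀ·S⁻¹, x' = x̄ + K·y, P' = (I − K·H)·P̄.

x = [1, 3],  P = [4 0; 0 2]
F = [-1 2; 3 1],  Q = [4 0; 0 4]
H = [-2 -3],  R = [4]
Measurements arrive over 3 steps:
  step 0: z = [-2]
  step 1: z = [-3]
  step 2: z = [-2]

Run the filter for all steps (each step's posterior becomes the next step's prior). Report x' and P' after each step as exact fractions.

step 0: x' = [771/175, -76/35], P' = [2768/175 -368/35; -368/35 52/7]
step 1: x' = [-3289/1029, 1109/343], P' = [61556/1029 -13880/343; -13880/343 9536/343]
step 2: x' = [116787/14105, -13708/2821], P' = [1337948/14105 -181380/2821; -181380/2821 17736/403]

step 0: x̄ = F·x = [5, 6]
step 0: P̄ = F·P·Fᵀ + Q = [16 -8; -8 42]
step 0: y = z − H·x̄ = [26]
step 0: S = H·P̄·Hᵀ + R = [350]
step 0: K = P̄·Hᵀ·S⁻¹ = [-4/175; -11/35]
step 0: x' = x̄ + K·y = [771/175, -76/35]
step 0: P' = (I − K·H)·P̄ = [2768/175 -368/35; -368/35 52/7]
step 1: x̄ = F·x = [-1531/175, 1933/175]
step 1: P̄ = F·P·Fᵀ + Q = [16028/175 -14904/175; -14904/175 15872/175]
step 1: y = z − H·x̄ = [316/25]
step 1: S = H·P̄·Hᵀ + R = [4116/25]
step 1: K = P̄·Hᵀ·S⁻¹ = [452/1029; -212/343]
step 1: x' = x̄ + K·y = [-3289/1029, 1109/343]
step 1: P' = (I − K·H)·P̄ = [61556/1029 -13880/343; -13880/343 9536/343]
step 2: x̄ = F·x = [9943/1029, -2180/343]
step 2: P̄ = F·P·Fᵀ + Q = [346664/1029 -111884/343; -111884/343 112296/343]
step 2: y = z − H·x̄ = [-256/147]
step 2: S = H·P̄·Hᵀ + R = [8060/21]
step 2: K = P̄·Hᵀ·S⁻¹ = [11201/14105; -2424/2821]
step 2: x' = x̄ + K·y = [116787/14105, -13708/2821]
step 2: P' = (I − K·H)·P̄ = [1337948/14105 -181380/2821; -181380/2821 17736/403]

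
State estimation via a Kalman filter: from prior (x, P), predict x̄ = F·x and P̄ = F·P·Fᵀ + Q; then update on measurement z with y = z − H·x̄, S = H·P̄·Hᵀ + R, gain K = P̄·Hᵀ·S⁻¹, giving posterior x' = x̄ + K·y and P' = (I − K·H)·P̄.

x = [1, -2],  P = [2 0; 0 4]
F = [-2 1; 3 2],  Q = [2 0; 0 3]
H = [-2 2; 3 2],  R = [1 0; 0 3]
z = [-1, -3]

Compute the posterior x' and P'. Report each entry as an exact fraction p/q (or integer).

x' = [-22698/51137, -47157/51137]
P' = [8074/51137 3000/51137; 3000/51137 10653/51137]

x̄ = F·x = [-4, -1]
P̄ = F·P·Fᵀ + Q = [14 -4; -4 37]
y = z − H·x̄ = [-7, 11]
S = H·P̄·Hᵀ + R = [237 56; 56 229]
K = P̄·Hᵀ·S⁻¹ = [-10148/51137 10074/51137; 15306/51137 10102/51137]
x' = x̄ + K·y = [-22698/51137, -47157/51137]
P' = (I − K·H)·P̄ = [8074/51137 3000/51137; 3000/51137 10653/51137]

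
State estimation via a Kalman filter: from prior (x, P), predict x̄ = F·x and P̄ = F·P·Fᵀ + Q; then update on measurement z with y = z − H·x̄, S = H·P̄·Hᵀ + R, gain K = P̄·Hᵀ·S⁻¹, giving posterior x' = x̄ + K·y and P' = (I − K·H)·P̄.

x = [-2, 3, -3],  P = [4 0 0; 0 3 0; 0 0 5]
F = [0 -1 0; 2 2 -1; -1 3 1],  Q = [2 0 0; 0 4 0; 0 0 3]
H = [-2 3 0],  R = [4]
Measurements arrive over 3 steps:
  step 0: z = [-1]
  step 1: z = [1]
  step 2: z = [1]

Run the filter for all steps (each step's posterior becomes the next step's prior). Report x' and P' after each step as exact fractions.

step 0: x' = [-61/39, -17/13, 82/13], P' = [1361/429 290/143 -89/13; 290/143 248/143 -58/13; -89/13 -58/13 474/13]
step 1: x' = [-5986/89851, 66505/269553, 18821/539106], P' = [200688/89851 129652/89851 -268387/89851; 129652/89851 370444/269553 -572144/269553; -268387/89851 -572144/269553 11227859/539106]
step 2: x' = [-92394135/405270227, 73831339/405270227, 8246163/9424889], P' = [881662634/405270227 566196604/405270227 -25286900/9424889; 566196604/405270227 542240436/405270227 -17747748/9424889; -25286900/9424889 -17747748/9424889 181341641/9424889]

step 0: x̄ = F·x = [-3, 5, 8]
step 0: P̄ = F·P·Fᵀ + Q = [5 -6 -9; -6 37 5; -9 5 39]
step 0: y = z − H·x̄ = [-22]
step 0: S = H·P̄·Hᵀ + R = [429]
step 0: K = P̄·Hᵀ·S⁻¹ = [-28/429; 41/143; 1/13]
step 0: x' = x̄ + K·y = [-61/39, -17/13, 82/13]
step 0: P' = (I − K·H)·P̄ = [1361/429 290/143 -89/13; 290/143 248/143 -58/13; -89/13 -58/13 474/13]
step 1: x̄ = F·x = [17/13, -470/39, 154/39]
step 1: P̄ = F·P·Fᵀ + Q = [534/143 -1714/143 184/143; -1714/143 52142/429 -17317/429; 184/143 -17317/429 14156/429]
step 1: y = z − H·x̄ = [517/13]
step 1: S = H·P̄·Hᵀ + R = [179702/143]
step 1: K = P̄·Hᵀ·S⁻¹ = [-3105/89851; 27785/89851; -17685/179702]
step 1: x' = x̄ + K·y = [-5986/89851, 66505/269553, 18821/539106]
step 1: P' = (I − K·H)·P̄ = [200688/89851 129652/89851 -268387/89851; 129652/89851 370444/269553 -572144/269553; -268387/89851 -572144/269553 11227859/539106]
step 2: x̄ = F·x = [-66505/269553, 175367/539106, 453767/539106]
step 2: P̄ = F·P·Fᵀ + Q = [909550/269553 -2090944/269553 -150232/269553; -2090944/269553 38406083/539106 -9765817/539106; -150232/269553 -9765817/539106 12404741/539106]
step 2: y = z − H·x̄ = [-253015/539106]
step 2: S = H·P̄·Hᵀ + R = [405270227/539106]
step 2: K = P̄·Hᵀ·S⁻¹ = [-16183864/405270227; 123582025/405270227; -667361/9424889]
step 2: x' = x̄ + K·y = [-92394135/405270227, 73831339/405270227, 8246163/9424889]
step 2: P' = (I − K·H)·P̄ = [881662634/405270227 566196604/405270227 -25286900/9424889; 566196604/405270227 542240436/405270227 -17747748/9424889; -25286900/9424889 -17747748/9424889 181341641/9424889]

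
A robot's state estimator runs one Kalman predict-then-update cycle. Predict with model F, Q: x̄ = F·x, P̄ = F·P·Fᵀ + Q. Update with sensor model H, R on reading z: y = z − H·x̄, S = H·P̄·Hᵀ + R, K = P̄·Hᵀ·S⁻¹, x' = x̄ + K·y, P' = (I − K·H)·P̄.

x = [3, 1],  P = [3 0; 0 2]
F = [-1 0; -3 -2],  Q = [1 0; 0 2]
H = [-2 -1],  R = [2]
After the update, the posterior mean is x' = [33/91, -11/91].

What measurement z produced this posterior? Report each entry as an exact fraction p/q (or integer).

z = [-1]

x̄ = F·x = [-3, -11]
P̄ = F·P·Fᵀ + Q = [4 9; 9 37]
S = H·P̄·Hᵀ + R = [91]
K = P̄·Hᵀ·S⁻¹ = [-17/91; -55/91]
x' − x̄ = [306/91, 990/91] = K·y
y = (KᵀK)⁻¹·Kᵀ·(x' − x̄) = [-18]
z = y + H·x̄ = [-18] + [17] = [-1]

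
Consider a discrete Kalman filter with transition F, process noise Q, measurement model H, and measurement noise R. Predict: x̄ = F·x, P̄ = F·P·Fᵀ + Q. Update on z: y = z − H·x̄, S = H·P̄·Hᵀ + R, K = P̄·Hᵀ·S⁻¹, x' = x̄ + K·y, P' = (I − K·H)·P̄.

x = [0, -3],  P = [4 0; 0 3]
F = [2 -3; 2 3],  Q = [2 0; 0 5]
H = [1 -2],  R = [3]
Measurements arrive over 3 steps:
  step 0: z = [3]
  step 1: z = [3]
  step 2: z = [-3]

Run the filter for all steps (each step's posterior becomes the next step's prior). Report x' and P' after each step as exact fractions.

step 0: x' = [237/71, 3/71], P' = [8291/284 4045/284; 4045/284 2183/284]
step 1: x' = [2152275/362707, 536361/362707], P' = [4445497/362707 2256041/362707; 2256041/362707 1416058/362707]
step 2: x' = [1524761997/222767837, 1108598271/222767837], P' = [2471102312/222767837 1244394406/222767837; 1244394406/222767837 792878615/222767837]

step 0: x̄ = F·x = [9, -9]
step 0: P̄ = F·P·Fᵀ + Q = [45 -11; -11 48]
step 0: y = z − H·x̄ = [-24]
step 0: S = H·P̄·Hᵀ + R = [284]
step 0: K = P̄·Hᵀ·S⁻¹ = [67/284; -107/284]
step 0: x' = x̄ + K·y = [237/71, 3/71]
step 0: P' = (I − K·H)·P̄ = [8291/284 4045/284; 4045/284 2183/284]
step 1: x̄ = F·x = [465/71, 483/71]
step 1: P̄ = F·P·Fᵀ + Q = [4839/284 13517/284; 13517/284 102771/284]
step 1: y = z − H·x̄ = [714/71]
step 1: S = H·P̄·Hᵀ + R = [362707/284]
step 1: K = P̄·Hᵀ·S⁻¹ = [-22195/362707; -192025/362707]
step 1: x' = x̄ + K·y = [2152275/362707, 536361/362707]
step 1: P' = (I − K·H)·P̄ = [4445497/362707 2256041/362707; 2256041/362707 1416058/362707]
step 2: x̄ = F·x = [2695467/362707, 5913633/362707]
step 2: P̄ = F·P·Fᵀ + Q = [4179432/362707 5037466/362707; 5037466/362707 59412537/362707]
step 2: y = z − H·x̄ = [8043678/362707]
step 2: S = H·P̄·Hᵀ + R = [222767837/362707]
step 2: K = P̄·Hᵀ·S⁻¹ = [-5895500/222767837; -113787608/222767837]
step 2: x' = x̄ + K·y = [1524761997/222767837, 1108598271/222767837]
step 2: P' = (I − K·H)·P̄ = [2471102312/222767837 1244394406/222767837; 1244394406/222767837 792878615/222767837]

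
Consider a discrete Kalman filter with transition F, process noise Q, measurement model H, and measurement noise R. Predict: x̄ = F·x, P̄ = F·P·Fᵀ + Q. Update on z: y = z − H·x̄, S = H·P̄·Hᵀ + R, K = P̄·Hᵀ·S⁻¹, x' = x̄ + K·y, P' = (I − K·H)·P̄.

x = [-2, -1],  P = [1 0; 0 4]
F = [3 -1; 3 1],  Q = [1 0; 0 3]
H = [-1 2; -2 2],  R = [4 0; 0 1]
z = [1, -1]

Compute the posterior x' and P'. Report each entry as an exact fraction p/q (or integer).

x' = [-287/589, -473/589]
P' = [2018/589 1801/589; 1801/589 3447/1178]

x̄ = F·x = [-5, -7]
P̄ = F·P·Fᵀ + Q = [14 5; 5 16]
y = z − H·x̄ = [10, 3]
S = H·P̄·Hᵀ + R = [62 62; 62 81]
K = P̄·Hᵀ·S⁻¹ = [396/589 -14/19; 823/1178 -5/19]
x' = x̄ + K·y = [-287/589, -473/589]
P' = (I − K·H)·P̄ = [2018/589 1801/589; 1801/589 3447/1178]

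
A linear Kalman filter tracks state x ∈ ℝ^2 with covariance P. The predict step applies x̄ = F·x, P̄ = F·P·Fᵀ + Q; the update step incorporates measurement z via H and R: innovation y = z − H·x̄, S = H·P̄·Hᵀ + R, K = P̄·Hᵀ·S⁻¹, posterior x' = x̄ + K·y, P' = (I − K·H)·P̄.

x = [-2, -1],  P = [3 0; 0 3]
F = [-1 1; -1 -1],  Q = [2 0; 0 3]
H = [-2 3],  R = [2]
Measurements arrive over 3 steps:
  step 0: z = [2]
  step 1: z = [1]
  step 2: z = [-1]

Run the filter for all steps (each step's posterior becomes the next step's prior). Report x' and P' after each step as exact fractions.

step 0: x̄ = F·x = [1, 3]
step 0: P̄ = F·P·Fᵀ + Q = [8 0; 0 9]
step 0: y = z − H·x̄ = [-5]
step 0: S = H·P̄·Hᵀ + R = [115]
step 0: K = P̄·Hᵀ·S⁻¹ = [-16/115; 27/115]
step 0: x' = x̄ + K·y = [39/23, 42/23]
step 0: P' = (I − K·H)·P̄ = [664/115 432/115; 432/115 306/115]
step 1: x̄ = F·x = [3/23, -81/23]
step 1: P̄ = F·P·Fᵀ + Q = [336/115 358/115; 358/115 2179/115]
step 1: y = z − H·x̄ = [272/23]
step 1: S = H·P̄·Hᵀ + R = [16889/115]
step 1: K = P̄·Hᵀ·S⁻¹ = [402/16889; 5821/16889]
step 1: x' = x̄ + K·y = [6957/16889, 9361/16889]
step 1: P' = (I − K·H)·P̄ = [47940/16889 32228/16889; 32228/16889 25366/16889]
step 2: x̄ = F·x = [2404/16889, -16318/16889]
step 2: P̄ = F·P·Fᵀ + Q = [42628/16889 22574/16889; 22574/16889 188429/16889]
step 2: y = z − H·x̄ = [36873/16889]
step 2: S = H·P̄·Hᵀ + R = [1629263/16889]
step 2: K = P̄·Hᵀ·S⁻¹ = [-17534/1629263; 520139/1629263]
step 2: x' = x̄ + K·y = [11390/95839, -25799/95839]
step 2: P' = (I − K·H)·P̄ = [4094072/1629263 2717692/1629263; 2717692/1629263 2158554/1629263]

step 0: x' = [39/23, 42/23], P' = [664/115 432/115; 432/115 306/115]
step 1: x' = [6957/16889, 9361/16889], P' = [47940/16889 32228/16889; 32228/16889 25366/16889]
step 2: x' = [11390/95839, -25799/95839], P' = [4094072/1629263 2717692/1629263; 2717692/1629263 2158554/1629263]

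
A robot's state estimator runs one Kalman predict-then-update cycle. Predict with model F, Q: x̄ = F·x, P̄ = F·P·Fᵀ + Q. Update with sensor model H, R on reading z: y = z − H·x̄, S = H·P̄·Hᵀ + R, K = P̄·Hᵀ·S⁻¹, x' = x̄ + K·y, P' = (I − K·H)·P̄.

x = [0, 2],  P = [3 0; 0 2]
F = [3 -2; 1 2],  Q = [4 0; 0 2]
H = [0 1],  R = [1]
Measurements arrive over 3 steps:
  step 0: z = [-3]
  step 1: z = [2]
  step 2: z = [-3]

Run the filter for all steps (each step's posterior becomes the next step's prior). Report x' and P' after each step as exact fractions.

step 0: x̄ = F·x = [-4, 4]
step 0: P̄ = F·P·Fᵀ + Q = [39 1; 1 13]
step 0: y = z − H·x̄ = [-7]
step 0: S = H·P̄·Hᵀ + R = [14]
step 0: K = P̄·Hᵀ·S⁻¹ = [1/14; 13/14]
step 0: x' = x̄ + K·y = [-9/2, -5/2]
step 0: P' = (I − K·H)·P̄ = [545/14 1/14; 1/14 13/14]
step 1: x̄ = F·x = [-17/2, -19/2]
step 1: P̄ = F·P·Fᵀ + Q = [5001/14 1587/14; 1587/14 629/14]
step 1: y = z − H·x̄ = [23/2]
step 1: S = H·P̄·Hᵀ + R = [643/14]
step 1: K = P̄·Hᵀ·S⁻¹ = [1587/643; 629/643]
step 1: x' = x̄ + K·y = [12785/643, 1125/643]
step 1: P' = (I − K·H)·P̄ = [49791/643 1587/643; 1587/643 629/643]
step 2: x̄ = F·x = [36105/643, 15035/643]
step 2: P̄ = F·P·Fᵀ + Q = [434163/643 153205/643; 153205/643 59941/643]
step 2: y = z − H·x̄ = [-16964/643]
step 2: S = H·P̄·Hᵀ + R = [60584/643]
step 2: K = P̄·Hᵀ·S⁻¹ = [153205/60584; 59941/60584]
step 2: x' = x̄ + K·y = [-160025/15146, -41197/15146]
step 2: P' = (I − K·H)·P̄ = [4403669/60584 153205/60584; 153205/60584 59941/60584]

step 0: x' = [-9/2, -5/2], P' = [545/14 1/14; 1/14 13/14]
step 1: x' = [12785/643, 1125/643], P' = [49791/643 1587/643; 1587/643 629/643]
step 2: x' = [-160025/15146, -41197/15146], P' = [4403669/60584 153205/60584; 153205/60584 59941/60584]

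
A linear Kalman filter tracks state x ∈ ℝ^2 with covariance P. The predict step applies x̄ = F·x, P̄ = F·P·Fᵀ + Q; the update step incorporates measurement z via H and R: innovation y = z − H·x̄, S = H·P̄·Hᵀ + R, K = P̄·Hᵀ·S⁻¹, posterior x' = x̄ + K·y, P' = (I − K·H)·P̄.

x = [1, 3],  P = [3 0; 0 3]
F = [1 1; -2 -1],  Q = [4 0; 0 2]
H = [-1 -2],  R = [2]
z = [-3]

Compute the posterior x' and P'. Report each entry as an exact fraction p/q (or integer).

x' = [26/11, 5/44]
P' = [94/11 -49/11; -49/11 123/44]

x̄ = F·x = [4, -5]
P̄ = F·P·Fᵀ + Q = [10 -9; -9 17]
y = z − H·x̄ = [-9]
S = H·P̄·Hᵀ + R = [44]
K = P̄·Hᵀ·S⁻¹ = [2/11; -25/44]
x' = x̄ + K·y = [26/11, 5/44]
P' = (I − K·H)·P̄ = [94/11 -49/11; -49/11 123/44]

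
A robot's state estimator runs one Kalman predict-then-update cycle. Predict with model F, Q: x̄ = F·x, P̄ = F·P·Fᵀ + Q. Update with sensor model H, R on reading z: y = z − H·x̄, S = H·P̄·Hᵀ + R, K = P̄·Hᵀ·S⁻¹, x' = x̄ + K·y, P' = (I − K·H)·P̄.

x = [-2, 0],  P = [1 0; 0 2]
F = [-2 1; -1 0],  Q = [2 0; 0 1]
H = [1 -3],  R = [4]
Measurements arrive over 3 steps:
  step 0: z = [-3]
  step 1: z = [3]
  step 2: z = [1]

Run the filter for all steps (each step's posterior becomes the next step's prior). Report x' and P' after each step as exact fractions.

step 0: x' = [35/9, 20/9], P' = [70/9 22/9; 22/9 10/9]
step 1: x' = [-146/37, -91/37], P' = [4336/259 232/37; 232/37 100/37]
step 2: x' = [-1119/12169, -1872/12169], P' = [248730/12169 95014/12169; 95014/12169 40654/12169]

step 0: x̄ = F·x = [4, 2]
step 0: P̄ = F·P·Fᵀ + Q = [8 2; 2 2]
step 0: y = z − H·x̄ = [-1]
step 0: S = H·P̄·Hᵀ + R = [18]
step 0: K = P̄·Hᵀ·S⁻¹ = [1/9; -2/9]
step 0: x' = x̄ + K·y = [35/9, 20/9]
step 0: P' = (I − K·H)·P̄ = [70/9 22/9; 22/9 10/9]
step 1: x̄ = F·x = [-50/9, -35/9]
step 1: P̄ = F·P·Fᵀ + Q = [220/9 118/9; 118/9 79/9]
step 1: y = z − H·x̄ = [-28/9]
step 1: S = H·P̄·Hᵀ + R = [259/9]
step 1: K = P̄·Hᵀ·S⁻¹ = [-134/259; -17/37]
step 1: x' = x̄ + K·y = [-146/37, -91/37]
step 1: P' = (I − K·H)·P̄ = [4336/259 232/37; 232/37 100/37]
step 2: x̄ = F·x = [201/37, 146/37]
step 2: P̄ = F·P·Fᵀ + Q = [12066/259 7048/259; 7048/259 4595/259]
step 2: y = z − H·x̄ = [274/37]
step 2: S = H·P̄·Hᵀ + R = [12169/259]
step 2: K = P̄·Hᵀ·S⁻¹ = [-9078/12169; -6737/12169]
step 2: x' = x̄ + K·y = [-1119/12169, -1872/12169]
step 2: P' = (I − K·H)·P̄ = [248730/12169 95014/12169; 95014/12169 40654/12169]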